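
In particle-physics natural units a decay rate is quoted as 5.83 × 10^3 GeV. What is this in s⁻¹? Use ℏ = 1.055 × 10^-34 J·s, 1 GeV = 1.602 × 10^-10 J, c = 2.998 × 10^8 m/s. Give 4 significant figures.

8.853 × 10^27 s⁻¹

A rate is [E]/ℏ; divide by ℏ.
1 GeV → 1/ℏ × (1 GeV in J) = 1.518 × 10^24 s⁻¹.
Result: 5.83 × 10^3 × 1.518 × 10^24 = 8.853 × 10^27 s⁻¹.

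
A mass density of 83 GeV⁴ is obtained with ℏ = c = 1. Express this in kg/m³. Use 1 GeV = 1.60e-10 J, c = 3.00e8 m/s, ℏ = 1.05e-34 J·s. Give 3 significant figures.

1.93e22 kg/m³

Mass density is [E]/(c²[L]³) = [E]⁴/(ℏ³c⁵).
1 GeV⁴ → 1/(ℏ³c⁵) × (1 GeV in J)⁴ = 2.33e20 kg/m³.
Result: 83 × 2.33e20 = 1.93e22 kg/m³.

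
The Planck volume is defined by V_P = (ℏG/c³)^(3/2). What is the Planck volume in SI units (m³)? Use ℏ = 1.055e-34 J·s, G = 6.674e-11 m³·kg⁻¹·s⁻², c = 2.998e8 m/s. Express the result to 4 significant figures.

4.224e-105 m³

V_P = (ℏG/c³)^(3/2)
  = √(1.784e-209)
  = 4.224e-105 m³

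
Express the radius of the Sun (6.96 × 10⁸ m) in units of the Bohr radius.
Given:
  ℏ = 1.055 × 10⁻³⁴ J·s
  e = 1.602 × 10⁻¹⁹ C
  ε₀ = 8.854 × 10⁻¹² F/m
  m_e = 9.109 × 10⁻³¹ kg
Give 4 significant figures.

Bohr radius: a₀ = 4πε₀ℏ²/(m_e e²) = 5.297 × 10⁻¹¹ m.
6.96 × 10⁸ / 5.297 × 10⁻¹¹ = 1.314 × 10¹⁹

1.314 × 10¹⁹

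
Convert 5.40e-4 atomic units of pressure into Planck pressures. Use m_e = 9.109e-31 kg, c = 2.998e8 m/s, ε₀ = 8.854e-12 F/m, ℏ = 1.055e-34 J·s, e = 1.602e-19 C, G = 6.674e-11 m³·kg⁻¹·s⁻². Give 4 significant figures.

atomic unit of pressure: P_au = E_h/a₀³ = m_e⁴e¹⁰/((4πε₀)⁵ℏ⁸) = 2.929e13 Pa
Planck pressure: p_P = c⁷/(ℏG²) = 4.632e113 Pa
5.40e-4 × 2.929e13 / 4.632e113 = 3.415e-104

3.415e-104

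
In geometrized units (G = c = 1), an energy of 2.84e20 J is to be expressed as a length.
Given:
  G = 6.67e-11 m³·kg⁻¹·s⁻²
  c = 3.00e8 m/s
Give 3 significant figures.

Energy → length via G/c⁴.
2.84e20 J × (G/c⁴) = 2.34e-24 m

2.34e-24 m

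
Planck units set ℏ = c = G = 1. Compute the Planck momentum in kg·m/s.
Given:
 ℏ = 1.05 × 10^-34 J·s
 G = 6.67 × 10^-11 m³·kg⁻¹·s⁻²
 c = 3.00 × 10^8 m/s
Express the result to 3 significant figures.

Dimensional analysis gives p_P = √(ℏc³/G).
  = √(42.5)
  = 6.52 kg·m/s

6.52 kg·m/s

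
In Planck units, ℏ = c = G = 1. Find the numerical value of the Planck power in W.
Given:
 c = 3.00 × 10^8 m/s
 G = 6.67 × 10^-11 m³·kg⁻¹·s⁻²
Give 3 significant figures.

3.64 × 10^52 W

Dimensional analysis gives P_P = c⁵/G.
  = 2.43 × 10^42 / 6.67 × 10^-11
  = 3.64 × 10^52 W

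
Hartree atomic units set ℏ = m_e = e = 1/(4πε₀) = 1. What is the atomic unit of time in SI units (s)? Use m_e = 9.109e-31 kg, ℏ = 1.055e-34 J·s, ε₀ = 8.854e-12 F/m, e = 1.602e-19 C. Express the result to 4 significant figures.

2.423e-17 s

From ℏ = m_e = e = 1/(4πε₀) = 1 the time scale is τ_au = (4πε₀)²ℏ³/(m_e e⁴).
E_h = 4.354e-18 J
ℏ/E_h = 2.423e-17 s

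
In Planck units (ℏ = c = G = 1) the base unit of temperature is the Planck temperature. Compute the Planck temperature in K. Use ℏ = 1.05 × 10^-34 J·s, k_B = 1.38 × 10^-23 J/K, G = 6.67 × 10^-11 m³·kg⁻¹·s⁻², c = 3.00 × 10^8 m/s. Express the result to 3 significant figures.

T_P = √(ℏc⁵/G) / k_B
  = √(3.83 × 10^18) × 7.25 × 10^22
  = 1.42 × 10^32 K

1.42 × 10^32 K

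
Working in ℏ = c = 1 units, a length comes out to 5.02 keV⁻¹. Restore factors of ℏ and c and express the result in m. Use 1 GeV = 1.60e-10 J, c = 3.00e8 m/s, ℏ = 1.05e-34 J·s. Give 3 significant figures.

A length is [E]⁻¹ in ℏ=c=1; restore one factor of ℏc.
1 GeV⁻¹ → ℏc × (1 GeV in J)⁻¹ = 1.97e-16 m.
Convert the energy scale: 5.02 keV⁻¹ = 5.02e6 GeV⁻¹.
Result: 5.02e6 × 1.97e-16 = 9.88e-10 m.

9.88e-10 m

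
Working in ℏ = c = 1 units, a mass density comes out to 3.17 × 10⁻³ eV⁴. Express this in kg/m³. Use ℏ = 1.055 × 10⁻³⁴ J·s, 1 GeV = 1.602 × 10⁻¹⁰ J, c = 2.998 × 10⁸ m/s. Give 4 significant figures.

Mass density is [E]/(c²[L]³) = [E]⁴/(ℏ³c⁵).
1 GeV⁴ → 1/(ℏ³c⁵) × (1 GeV in J)⁴ = 2.316 × 10²⁰ kg/m³.
Convert the energy scale: 3.17 × 10⁻³ eV⁴ = 3.17 × 10⁻³⁹ GeV⁴.
Result: 3.17 × 10⁻³⁹ × 2.316 × 10²⁰ = 7.342 × 10⁻¹⁹ kg/m³.

7.342 × 10⁻¹⁹ kg/m³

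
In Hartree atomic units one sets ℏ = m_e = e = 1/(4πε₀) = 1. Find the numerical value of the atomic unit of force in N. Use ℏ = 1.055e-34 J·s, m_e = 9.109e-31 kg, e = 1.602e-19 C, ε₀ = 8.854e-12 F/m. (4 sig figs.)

F_au = E_h/a₀ = m_e²e⁶/((4πε₀)³ℏ⁴)
E_h = 4.354e-18 J
a₀ = 5.297e-11 m
E_h/a₀ = 8.220e-8 N

8.220e-8 N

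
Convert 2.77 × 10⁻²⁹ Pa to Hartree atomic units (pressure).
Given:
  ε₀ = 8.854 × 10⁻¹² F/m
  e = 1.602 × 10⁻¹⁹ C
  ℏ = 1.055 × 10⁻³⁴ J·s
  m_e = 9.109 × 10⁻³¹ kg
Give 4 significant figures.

9.457 × 10⁻⁴³

atomic unit of pressure: P_au = E_h/a₀³ = m_e⁴e¹⁰/((4πε₀)⁵ℏ⁸) = 2.929 × 10¹³ Pa.
2.77 × 10⁻²⁹ / 2.929 × 10¹³ = 9.457 × 10⁻⁴³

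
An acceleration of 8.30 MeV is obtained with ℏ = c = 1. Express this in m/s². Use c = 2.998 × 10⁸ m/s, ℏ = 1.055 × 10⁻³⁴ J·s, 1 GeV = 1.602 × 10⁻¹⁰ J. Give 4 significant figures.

Acceleration is [L]/[T]² = c·[E]/ℏ.
1 GeV → c/ℏ × (1 GeV in J) = 4.552 × 10³² m/s².
Convert the energy scale: 8.30 MeV = 8.30 × 10⁻³ GeV.
Result: 8.30 × 10⁻³ × 4.552 × 10³² = 3.779 × 10³⁰ m/s².

3.779 × 10³⁰ m/s²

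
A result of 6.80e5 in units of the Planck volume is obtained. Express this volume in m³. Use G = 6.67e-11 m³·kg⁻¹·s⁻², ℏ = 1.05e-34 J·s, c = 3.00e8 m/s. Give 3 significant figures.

2.84e-99 m³

One Planck volume: V_P = (ℏG/c³)^(3/2) = 4.18e-105 m³.
6.80e5 × 4.18e-105 m³ = 2.84e-99 m³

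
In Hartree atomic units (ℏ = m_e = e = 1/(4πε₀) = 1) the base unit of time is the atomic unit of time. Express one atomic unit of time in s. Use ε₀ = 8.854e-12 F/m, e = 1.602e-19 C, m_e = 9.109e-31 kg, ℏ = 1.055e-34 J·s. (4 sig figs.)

τ_au = (4πε₀)²ℏ³/(m_e e⁴)
E_h = 4.354e-18 J
ℏ/E_h = 2.423e-17 s

2.423e-17 s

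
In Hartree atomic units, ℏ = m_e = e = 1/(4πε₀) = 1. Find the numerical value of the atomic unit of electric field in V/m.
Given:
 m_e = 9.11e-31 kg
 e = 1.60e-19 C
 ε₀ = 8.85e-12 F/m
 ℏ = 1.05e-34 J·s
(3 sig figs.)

5.20e11 V/m

The unique combination of the constants set to 1 with dimensions of electric field is E_au = E_h/(e a₀) = m_e²e⁵/((4πε₀)³ℏ⁴).
E_h = 4.38e-18 J
a₀ = 5.26e-11 m
E_h/(e·a₀) = 5.20e11 V/m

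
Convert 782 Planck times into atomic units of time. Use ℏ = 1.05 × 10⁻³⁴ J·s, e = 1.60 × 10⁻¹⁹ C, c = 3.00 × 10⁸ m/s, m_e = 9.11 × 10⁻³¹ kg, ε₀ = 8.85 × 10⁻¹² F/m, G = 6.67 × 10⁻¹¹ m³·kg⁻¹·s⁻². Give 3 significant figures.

Planck time: t_P = √(ℏG/c⁵) = 5.37 × 10⁻⁴⁴ s
atomic unit of time: τ_au = (4πε₀)²ℏ³/(m_e e⁴) = 2.40 × 10⁻¹⁷ s
782 × 5.37 × 10⁻⁴⁴ / 2.40 × 10⁻¹⁷ = 1.75 × 10⁻²⁴

1.75 × 10⁻²⁴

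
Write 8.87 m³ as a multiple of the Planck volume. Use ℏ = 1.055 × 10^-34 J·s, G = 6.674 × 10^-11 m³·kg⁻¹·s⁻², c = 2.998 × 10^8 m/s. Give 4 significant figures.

2.100 × 10^105

Planck volume: V_P = (ℏG/c³)^(3/2) = 4.224 × 10^-105 m³.
8.87 / 4.224 × 10^-105 = 2.100 × 10^105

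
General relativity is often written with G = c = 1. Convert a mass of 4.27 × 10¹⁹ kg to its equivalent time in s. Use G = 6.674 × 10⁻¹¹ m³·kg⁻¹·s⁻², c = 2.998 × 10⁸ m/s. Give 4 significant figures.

Mass → time via G/c³.
4.27 × 10¹⁹ kg × (G/c³) = 1.058 × 10⁻¹⁶ s

1.058 × 10⁻¹⁶ s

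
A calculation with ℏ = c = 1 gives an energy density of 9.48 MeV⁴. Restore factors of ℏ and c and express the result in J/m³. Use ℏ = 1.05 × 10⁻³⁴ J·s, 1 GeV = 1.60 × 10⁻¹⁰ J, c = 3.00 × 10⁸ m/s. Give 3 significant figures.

1.99 × 10²⁶ J/m³

[E]/[L]³ = [E]⁴/(ℏc)³; restore (ℏc)⁻³.
1 GeV⁴ → 1/(ℏc)³ × (1 GeV in J)⁴ = 2.10 × 10³⁷ J/m³.
Convert the energy scale: 9.48 MeV⁴ = 9.48 × 10⁻¹² GeV⁴.
Result: 9.48 × 10⁻¹² × 2.10 × 10³⁷ = 1.99 × 10²⁶ J/m³.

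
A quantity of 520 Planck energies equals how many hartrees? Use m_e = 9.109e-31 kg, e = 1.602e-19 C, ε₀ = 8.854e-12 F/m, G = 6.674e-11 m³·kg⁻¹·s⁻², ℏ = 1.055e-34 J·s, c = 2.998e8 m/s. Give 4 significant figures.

2.337e29

Planck energy: E_P = √(ℏc⁵/G) = 1.957e9 J
hartree: E_h = m_e e⁴/(4πε₀ℏ)² = 4.354e-18 J
520 × 1.957e9 / 4.354e-18 = 2.337e29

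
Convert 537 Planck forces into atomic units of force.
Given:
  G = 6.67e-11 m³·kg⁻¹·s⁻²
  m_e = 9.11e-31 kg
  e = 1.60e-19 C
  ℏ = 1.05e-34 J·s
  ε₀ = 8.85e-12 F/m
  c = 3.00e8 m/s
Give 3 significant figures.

7.83e53

Planck force: F_P = c⁴/G = 1.21e44 N
atomic unit of force: F_au = E_h/a₀ = m_e²e⁶/((4πε₀)³ℏ⁴) = 8.33e-8 N
537 × 1.21e44 / 8.33e-8 = 7.83e53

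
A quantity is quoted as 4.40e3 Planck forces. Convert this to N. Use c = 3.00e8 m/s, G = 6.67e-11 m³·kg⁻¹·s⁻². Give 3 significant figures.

5.34e47 N

One Planck force: F_P = c⁴/G = 1.21e44 N.
4.40e3 × 1.21e44 N = 5.34e47 N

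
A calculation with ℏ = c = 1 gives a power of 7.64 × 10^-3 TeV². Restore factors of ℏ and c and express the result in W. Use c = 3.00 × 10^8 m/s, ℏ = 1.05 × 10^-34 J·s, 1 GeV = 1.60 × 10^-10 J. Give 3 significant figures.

1.86 × 10^18 W

Power is [E]/[T] = [E]²/ℏ.
1 GeV² → 1/ℏ × (1 GeV in J)² = 2.44 × 10^14 W.
Convert the energy scale: 7.64 × 10^-3 TeV² = 7.64 × 10^3 GeV².
Result: 7.64 × 10^3 × 2.44 × 10^14 = 1.86 × 10^18 W.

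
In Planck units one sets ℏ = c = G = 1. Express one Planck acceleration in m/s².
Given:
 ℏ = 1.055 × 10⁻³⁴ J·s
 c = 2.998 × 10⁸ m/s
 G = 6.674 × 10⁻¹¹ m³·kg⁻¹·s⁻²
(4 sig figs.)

5.560 × 10⁵¹ m/s²

a_P = √(c⁷/(ℏG))
  = √(3.092 × 10¹⁰³)
  = 5.560 × 10⁵¹ m/s²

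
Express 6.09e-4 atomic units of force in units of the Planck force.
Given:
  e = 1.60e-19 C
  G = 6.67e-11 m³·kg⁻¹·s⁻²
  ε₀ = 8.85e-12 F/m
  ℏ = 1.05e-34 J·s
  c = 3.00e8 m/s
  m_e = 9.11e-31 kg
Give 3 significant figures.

atomic unit of force: F_au = E_h/a₀ = m_e²e⁶/((4πε₀)³ℏ⁴) = 8.33e-8 N
Planck force: F_P = c⁴/G = 1.21e44 N
6.09e-4 × 8.33e-8 / 1.21e44 = 4.18e-55

4.18e-55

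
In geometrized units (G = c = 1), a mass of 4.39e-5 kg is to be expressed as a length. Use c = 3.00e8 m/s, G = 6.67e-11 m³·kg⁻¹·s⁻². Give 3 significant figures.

In G = c = 1 units mass has dimensions of length; the conversion factor is G/c².
4.39e-5 kg × (G/c²) = 3.25e-32 m

3.25e-32 m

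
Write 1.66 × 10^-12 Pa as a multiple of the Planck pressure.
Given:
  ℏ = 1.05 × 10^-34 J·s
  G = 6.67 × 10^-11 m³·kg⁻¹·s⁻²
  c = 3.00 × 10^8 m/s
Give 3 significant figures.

3.55 × 10^-126

Planck pressure: p_P = c⁷/(ℏG²) = 4.68 × 10^113 Pa.
1.66 × 10^-12 / 4.68 × 10^113 = 3.55 × 10^-126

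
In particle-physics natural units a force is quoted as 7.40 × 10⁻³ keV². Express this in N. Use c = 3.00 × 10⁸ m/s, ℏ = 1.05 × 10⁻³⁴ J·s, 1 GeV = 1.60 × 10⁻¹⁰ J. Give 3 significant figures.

Force is [E]/[L] = [E]²/(ℏc); restore (ℏc)⁻¹.
1 GeV² → 1/(ℏc) × (1 GeV in J)² = 8.13 × 10⁵ N.
Convert the energy scale: 7.40 × 10⁻³ keV² = 7.40 × 10⁻¹⁵ GeV².
Result: 7.40 × 10⁻¹⁵ × 8.13 × 10⁵ = 6.01 × 10⁻⁹ N.

6.01 × 10⁻⁹ N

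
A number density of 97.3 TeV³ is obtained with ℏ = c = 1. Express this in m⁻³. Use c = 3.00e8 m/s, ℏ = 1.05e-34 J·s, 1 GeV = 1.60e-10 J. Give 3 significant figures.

1.28e58 m⁻³

Number density is [L]⁻³ = [E]³/(ℏc)³.
1 GeV³ → 1/(ℏc)³ × (1 GeV in J)³ = 1.31e47 m⁻³.
Convert the energy scale: 97.3 TeV³ = 9.73e10 GeV³.
Result: 9.73e10 × 1.31e47 = 1.28e58 m⁻³.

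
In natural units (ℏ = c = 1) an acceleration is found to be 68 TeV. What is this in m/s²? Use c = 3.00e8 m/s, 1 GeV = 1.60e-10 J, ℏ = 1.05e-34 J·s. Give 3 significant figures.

Acceleration is [L]/[T]² = c·[E]/ℏ.
1 GeV → c/ℏ × (1 GeV in J) = 4.57e32 m/s².
Convert the energy scale: 68 TeV = 6.80e4 GeV.
Result: 6.80e4 × 4.57e32 = 3.11e37 m/s².

3.11e37 m/s²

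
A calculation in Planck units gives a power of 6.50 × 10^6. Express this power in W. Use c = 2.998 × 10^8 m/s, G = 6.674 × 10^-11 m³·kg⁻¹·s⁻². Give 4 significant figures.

One Planck power: P_P = c⁵/G = 3.629 × 10^52 W.
6.50 × 10^6 × 3.629 × 10^52 W = 2.359 × 10^59 W

2.359 × 10^59 W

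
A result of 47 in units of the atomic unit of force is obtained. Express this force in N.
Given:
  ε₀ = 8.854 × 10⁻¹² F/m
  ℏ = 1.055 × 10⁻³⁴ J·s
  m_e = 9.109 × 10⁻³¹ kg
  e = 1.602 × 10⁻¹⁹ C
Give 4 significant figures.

3.863 × 10⁻⁶ N

One atomic unit of force: F_au = E_h/a₀ = m_e²e⁶/((4πε₀)³ℏ⁴) = 8.220 × 10⁻⁸ N.
47 × 8.220 × 10⁻⁸ N = 3.863 × 10⁻⁶ N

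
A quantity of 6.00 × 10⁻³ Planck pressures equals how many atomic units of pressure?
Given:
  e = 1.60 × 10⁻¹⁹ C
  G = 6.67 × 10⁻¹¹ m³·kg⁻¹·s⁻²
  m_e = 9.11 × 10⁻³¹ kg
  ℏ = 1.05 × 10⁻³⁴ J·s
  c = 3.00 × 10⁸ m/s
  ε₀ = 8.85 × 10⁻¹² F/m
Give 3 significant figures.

Planck pressure: p_P = c⁷/(ℏG²) = 4.68 × 10¹¹³ Pa
atomic unit of pressure: P_au = E_h/a₀³ = m_e⁴e¹⁰/((4πε₀)⁵ℏ⁸) = 3.01 × 10¹³ Pa
6.00 × 10⁻³ × 4.68 × 10¹¹³ / 3.01 × 10¹³ = 9.32 × 10⁹⁷

9.32 × 10⁹⁷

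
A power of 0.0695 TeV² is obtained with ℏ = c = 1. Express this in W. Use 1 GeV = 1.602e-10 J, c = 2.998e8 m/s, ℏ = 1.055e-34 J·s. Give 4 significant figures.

Power is [E]/[T] = [E]²/ℏ.
1 GeV² → 1/ℏ × (1 GeV in J)² = 2.433e14 W.
Convert the energy scale: 0.0695 TeV² = 6.95e4 GeV².
Result: 6.95e4 × 2.433e14 = 1.691e19 W.

1.691e19 W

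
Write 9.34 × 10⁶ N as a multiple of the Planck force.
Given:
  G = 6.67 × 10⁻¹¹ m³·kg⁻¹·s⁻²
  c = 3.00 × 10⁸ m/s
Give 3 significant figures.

7.69 × 10⁻³⁸

Planck force: F_P = c⁴/G = 1.21 × 10⁴⁴ N.
9.34 × 10⁶ / 1.21 × 10⁴⁴ = 7.69 × 10⁻³⁸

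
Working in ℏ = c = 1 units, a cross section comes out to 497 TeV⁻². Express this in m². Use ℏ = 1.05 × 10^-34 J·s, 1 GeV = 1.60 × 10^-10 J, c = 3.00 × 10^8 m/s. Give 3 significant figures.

Area is [L]² = [E]⁻²·(ℏc)²; restore (ℏc)².
1 GeV⁻² → (ℏc)² × (1 GeV in J)⁻² = 3.88 × 10^-32 m².
Convert the energy scale: 497 TeV⁻² = 4.97 × 10^-4 GeV⁻².
Result: 4.97 × 10^-4 × 3.88 × 10^-32 = 1.93 × 10^-35 m².

1.93 × 10^-35 m²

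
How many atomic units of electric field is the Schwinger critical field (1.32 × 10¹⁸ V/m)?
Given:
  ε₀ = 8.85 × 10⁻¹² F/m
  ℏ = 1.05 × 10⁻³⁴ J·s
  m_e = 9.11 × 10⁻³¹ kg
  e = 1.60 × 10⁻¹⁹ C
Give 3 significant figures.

2.54 × 10⁶

atomic unit of electric field: E_au = E_h/(e a₀) = m_e²e⁵/((4πε₀)³ℏ⁴) = 5.20 × 10¹¹ V/m.
1.32 × 10¹⁸ / 5.20 × 10¹¹ = 2.54 × 10⁶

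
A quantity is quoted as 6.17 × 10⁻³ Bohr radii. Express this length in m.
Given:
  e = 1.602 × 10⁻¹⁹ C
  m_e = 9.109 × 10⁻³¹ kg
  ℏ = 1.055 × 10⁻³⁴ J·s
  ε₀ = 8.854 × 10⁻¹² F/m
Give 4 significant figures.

One Bohr radius: a₀ = 4πε₀ℏ²/(m_e e²) = 5.297 × 10⁻¹¹ m.
6.17 × 10⁻³ × 5.297 × 10⁻¹¹ m = 3.268 × 10⁻¹³ m

3.268 × 10⁻¹³ m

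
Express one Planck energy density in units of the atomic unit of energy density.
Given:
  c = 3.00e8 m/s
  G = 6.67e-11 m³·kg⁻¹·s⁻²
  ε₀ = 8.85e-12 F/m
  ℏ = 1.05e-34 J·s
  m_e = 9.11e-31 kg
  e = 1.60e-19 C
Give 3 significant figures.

Planck energy density: u_P = c⁷/(ℏG²) = 4.68e113 J/m³
atomic unit of energy density: u_au = E_h/a₀³ = m_e⁴e¹⁰/((4πε₀)⁵ℏ⁸) = 3.01e13 J/m³
ratio = 4.68e113 / 3.01e13 = 1.55e100

1.55e100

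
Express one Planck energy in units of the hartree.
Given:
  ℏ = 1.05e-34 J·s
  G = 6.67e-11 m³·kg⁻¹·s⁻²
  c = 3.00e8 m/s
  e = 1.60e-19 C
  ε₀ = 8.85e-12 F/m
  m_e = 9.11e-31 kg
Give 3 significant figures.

4.47e26

Planck energy: E_P = √(ℏc⁵/G) = 1.96e9 J
hartree: E_h = m_e e⁴/(4πε₀ℏ)² = 4.38e-18 J
ratio = 1.96e9 / 4.38e-18 = 4.47e26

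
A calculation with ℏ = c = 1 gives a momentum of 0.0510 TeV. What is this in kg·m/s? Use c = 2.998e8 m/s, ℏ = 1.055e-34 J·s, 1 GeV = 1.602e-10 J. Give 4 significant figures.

Momentum is [E]/c; divide by c.
1 GeV → 1/c × (1 GeV in J) = 5.344e-19 kg·m/s.
Convert the energy scale: 0.0510 TeV = 51 GeV.
Result: 51 × 5.344e-19 = 2.725e-17 kg·m/s.

2.725e-17 kg·m/s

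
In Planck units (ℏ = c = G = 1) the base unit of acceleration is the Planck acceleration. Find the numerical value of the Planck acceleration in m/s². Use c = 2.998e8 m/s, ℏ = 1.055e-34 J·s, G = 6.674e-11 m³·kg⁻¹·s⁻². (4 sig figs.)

5.560e51 m/s²

a_P = √(c⁷/(ℏG))
  = √(3.092e103)
  = 5.560e51 m/s²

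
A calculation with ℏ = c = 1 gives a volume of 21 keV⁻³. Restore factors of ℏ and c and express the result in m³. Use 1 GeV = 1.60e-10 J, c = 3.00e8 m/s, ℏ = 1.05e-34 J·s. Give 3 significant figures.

1.60e-28 m³

Volume is [L]³ = [E]⁻³·(ℏc)³.
1 GeV⁻³ → (ℏc)³ × (1 GeV in J)⁻³ = 7.63e-48 m³.
Convert the energy scale: 21 keV⁻³ = 2.10e19 GeV⁻³.
Result: 2.10e19 × 7.63e-48 = 1.60e-28 m³.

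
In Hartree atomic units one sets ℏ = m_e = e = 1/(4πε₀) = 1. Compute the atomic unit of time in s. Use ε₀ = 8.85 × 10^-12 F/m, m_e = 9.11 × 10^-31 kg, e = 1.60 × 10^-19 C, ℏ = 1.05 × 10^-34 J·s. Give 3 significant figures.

τ_au = (4πε₀)²ℏ³/(m_e e⁴)
E_h = 4.38 × 10^-18 J
ℏ/E_h = 2.40 × 10^-17 s

2.40 × 10^-17 s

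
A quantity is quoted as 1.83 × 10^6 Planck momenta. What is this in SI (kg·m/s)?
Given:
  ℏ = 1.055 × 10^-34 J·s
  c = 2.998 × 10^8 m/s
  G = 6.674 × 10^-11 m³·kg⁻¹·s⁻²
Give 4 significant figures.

1.194 × 10^7 kg·m/s

One Planck momentum: p_P = √(ℏc³/G) = 6.527 kg·m/s.
1.83 × 10^6 × 6.527 kg·m/s = 1.194 × 10^7 kg·m/s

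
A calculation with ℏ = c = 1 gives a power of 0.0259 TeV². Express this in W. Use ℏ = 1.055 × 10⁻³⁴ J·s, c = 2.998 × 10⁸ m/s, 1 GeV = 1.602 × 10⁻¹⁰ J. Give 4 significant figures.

6.300 × 10¹⁸ W

Power is [E]/[T] = [E]²/ℏ.
1 GeV² → 1/ℏ × (1 GeV in J)² = 2.433 × 10¹⁴ W.
Convert the energy scale: 0.0259 TeV² = 2.59 × 10⁴ GeV².
Result: 2.59 × 10⁴ × 2.433 × 10¹⁴ = 6.300 × 10¹⁸ W.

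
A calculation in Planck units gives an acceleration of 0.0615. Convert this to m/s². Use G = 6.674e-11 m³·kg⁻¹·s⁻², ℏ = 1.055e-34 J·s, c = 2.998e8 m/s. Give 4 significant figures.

One Planck acceleration: a_P = √(c⁷/(ℏG)) = 5.560e51 m/s².
0.0615 × 5.560e51 m/s² = 3.420e50 m/s²

3.420e50 m/s²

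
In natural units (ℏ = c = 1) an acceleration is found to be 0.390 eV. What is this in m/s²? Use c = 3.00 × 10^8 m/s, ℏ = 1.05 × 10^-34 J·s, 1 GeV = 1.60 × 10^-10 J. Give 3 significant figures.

Acceleration is [L]/[T]² = c·[E]/ℏ.
1 GeV → c/ℏ × (1 GeV in J) = 4.57 × 10^32 m/s².
Convert the energy scale: 0.390 eV = 3.90 × 10^-10 GeV.
Result: 3.90 × 10^-10 × 4.57 × 10^32 = 1.78 × 10^23 m/s².

1.78 × 10^23 m/s²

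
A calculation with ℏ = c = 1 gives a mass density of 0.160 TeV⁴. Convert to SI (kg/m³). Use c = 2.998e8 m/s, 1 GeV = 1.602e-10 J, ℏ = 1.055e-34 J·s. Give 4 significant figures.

Mass density is [E]/(c²[L]³) = [E]⁴/(ℏ³c⁵).
1 GeV⁴ → 1/(ℏ³c⁵) × (1 GeV in J)⁴ = 2.316e20 kg/m³.
Convert the energy scale: 0.160 TeV⁴ = 1.60e11 GeV⁴.
Result: 1.60e11 × 2.316e20 = 3.706e31 kg/m³.

3.706e31 kg/m³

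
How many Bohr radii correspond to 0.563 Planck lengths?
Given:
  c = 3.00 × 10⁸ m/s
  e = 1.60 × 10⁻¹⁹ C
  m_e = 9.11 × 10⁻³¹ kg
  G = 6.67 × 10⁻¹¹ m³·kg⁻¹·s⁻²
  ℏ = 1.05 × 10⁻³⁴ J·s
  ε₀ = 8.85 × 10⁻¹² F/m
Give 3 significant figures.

1.72 × 10⁻²⁵

Planck length: ℓ_P = √(ℏG/c³) = 1.61 × 10⁻³⁵ m
Bohr radius: a₀ = 4πε₀ℏ²/(m_e e²) = 5.26 × 10⁻¹¹ m
0.563 × 1.61 × 10⁻³⁵ / 5.26 × 10⁻¹¹ = 1.72 × 10⁻²⁵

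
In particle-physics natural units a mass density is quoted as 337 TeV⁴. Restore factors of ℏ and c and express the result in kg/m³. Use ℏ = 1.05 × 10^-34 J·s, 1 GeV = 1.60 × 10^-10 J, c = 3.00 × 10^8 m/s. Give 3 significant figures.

Mass density is [E]/(c²[L]³) = [E]⁴/(ℏ³c⁵).
1 GeV⁴ → 1/(ℏ³c⁵) × (1 GeV in J)⁴ = 2.33 × 10^20 kg/m³.
Convert the energy scale: 337 TeV⁴ = 3.37 × 10^14 GeV⁴.
Result: 3.37 × 10^14 × 2.33 × 10^20 = 7.85 × 10^34 kg/m³.

7.85 × 10^34 kg/m³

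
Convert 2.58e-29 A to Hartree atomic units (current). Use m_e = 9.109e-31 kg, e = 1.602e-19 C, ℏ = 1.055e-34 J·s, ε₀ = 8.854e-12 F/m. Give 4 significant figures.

3.902e-27

atomic unit of electric current: I_au = e E_h/ℏ = m_e e⁵/((4πε₀)²ℏ³) = 6.612e-3 A.
2.58e-29 / 6.612e-3 = 3.902e-27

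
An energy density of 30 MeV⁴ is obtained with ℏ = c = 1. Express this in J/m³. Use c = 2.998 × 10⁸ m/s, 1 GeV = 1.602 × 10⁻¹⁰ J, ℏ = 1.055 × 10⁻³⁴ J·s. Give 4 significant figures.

[E]/[L]³ = [E]⁴/(ℏc)³; restore (ℏc)⁻³.
1 GeV⁴ → 1/(ℏc)³ × (1 GeV in J)⁴ = 2.082 × 10³⁷ J/m³.
Convert the energy scale: 30 MeV⁴ = 3.00 × 10⁻¹¹ GeV⁴.
Result: 3.00 × 10⁻¹¹ × 2.082 × 10³⁷ = 6.245 × 10²⁶ J/m³.

6.245 × 10²⁶ J/m³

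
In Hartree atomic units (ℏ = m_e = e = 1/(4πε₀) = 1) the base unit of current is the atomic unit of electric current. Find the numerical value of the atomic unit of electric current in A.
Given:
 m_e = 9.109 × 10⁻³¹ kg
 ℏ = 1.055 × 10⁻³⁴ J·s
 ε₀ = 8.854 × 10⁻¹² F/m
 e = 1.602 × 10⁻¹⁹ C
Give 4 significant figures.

6.612 × 10⁻³ A

I_au = e E_h/ℏ = m_e e⁵/((4πε₀)²ℏ³)
E_h = 4.354 × 10⁻¹⁸ J
e·E_h/ℏ = 6.612 × 10⁻³ A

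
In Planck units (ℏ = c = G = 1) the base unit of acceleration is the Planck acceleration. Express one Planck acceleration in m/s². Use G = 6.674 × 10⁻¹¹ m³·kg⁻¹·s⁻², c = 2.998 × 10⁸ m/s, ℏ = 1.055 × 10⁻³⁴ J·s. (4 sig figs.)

a_P = √(c⁷/(ℏG))
  = √(3.092 × 10¹⁰³)
  = 5.560 × 10⁵¹ m/s²

5.560 × 10⁵¹ m/s²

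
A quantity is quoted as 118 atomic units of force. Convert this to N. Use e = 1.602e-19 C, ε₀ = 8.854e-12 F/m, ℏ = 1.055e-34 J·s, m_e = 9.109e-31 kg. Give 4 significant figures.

9.699e-6 N

One atomic unit of force: F_au = E_h/a₀ = m_e²e⁶/((4πε₀)³ℏ⁴) = 8.220e-8 N.
118 × 8.220e-8 N = 9.699e-6 N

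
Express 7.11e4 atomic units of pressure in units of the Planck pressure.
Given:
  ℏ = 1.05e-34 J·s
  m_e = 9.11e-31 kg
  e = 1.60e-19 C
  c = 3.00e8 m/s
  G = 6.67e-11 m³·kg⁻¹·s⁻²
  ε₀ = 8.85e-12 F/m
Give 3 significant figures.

atomic unit of pressure: P_au = E_h/a₀³ = m_e⁴e¹⁰/((4πε₀)⁵ℏ⁸) = 3.01e13 Pa
Planck pressure: p_P = c⁷/(ℏG²) = 4.68e113 Pa
7.11e4 × 3.01e13 / 4.68e113 = 4.58e-96

4.58e-96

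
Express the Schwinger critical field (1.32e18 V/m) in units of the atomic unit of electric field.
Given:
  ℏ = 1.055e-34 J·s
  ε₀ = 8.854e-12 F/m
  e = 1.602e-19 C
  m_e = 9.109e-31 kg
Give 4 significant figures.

atomic unit of electric field: E_au = E_h/(e a₀) = m_e²e⁵/((4πε₀)³ℏ⁴) = 5.131e11 V/m.
1.32e18 / 5.131e11 = 2.573e6

2.573e6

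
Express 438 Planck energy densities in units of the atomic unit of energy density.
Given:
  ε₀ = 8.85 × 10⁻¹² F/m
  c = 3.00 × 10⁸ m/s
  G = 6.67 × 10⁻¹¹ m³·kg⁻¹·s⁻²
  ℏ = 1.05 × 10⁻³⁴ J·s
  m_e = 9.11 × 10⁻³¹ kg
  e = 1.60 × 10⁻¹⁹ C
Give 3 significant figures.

Planck energy density: u_P = c⁷/(ℏG²) = 4.68 × 10¹¹³ J/m³
atomic unit of energy density: u_au = E_h/a₀³ = m_e⁴e¹⁰/((4πε₀)⁵ℏ⁸) = 3.01 × 10¹³ J/m³
438 × 4.68 × 10¹¹³ / 3.01 × 10¹³ = 6.81 × 10¹⁰²

6.81 × 10¹⁰²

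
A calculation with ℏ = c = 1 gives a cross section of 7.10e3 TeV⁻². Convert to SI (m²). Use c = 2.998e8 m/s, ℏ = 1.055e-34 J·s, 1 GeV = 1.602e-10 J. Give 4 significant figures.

2.768e-34 m²

Area is [L]² = [E]⁻²·(ℏc)²; restore (ℏc)².
1 GeV⁻² → (ℏc)² × (1 GeV in J)⁻² = 3.898e-32 m².
Convert the energy scale: 7.10e3 TeV⁻² = 7.10e-3 GeV⁻².
Result: 7.10e-3 × 3.898e-32 = 2.768e-34 m².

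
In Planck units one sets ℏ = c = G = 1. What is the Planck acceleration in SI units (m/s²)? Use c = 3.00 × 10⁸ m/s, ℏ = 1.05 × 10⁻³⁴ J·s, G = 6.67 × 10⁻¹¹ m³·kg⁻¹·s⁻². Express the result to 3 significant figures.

a_P = √(c⁷/(ℏG))
  = √(3.12 × 10¹⁰³)
  = 5.59 × 10⁵¹ m/s²

5.59 × 10⁵¹ m/s²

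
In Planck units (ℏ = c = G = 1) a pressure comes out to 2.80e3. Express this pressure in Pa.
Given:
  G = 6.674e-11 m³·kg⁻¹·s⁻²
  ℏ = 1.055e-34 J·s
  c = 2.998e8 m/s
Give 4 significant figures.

One Planck pressure: p_P = c⁷/(ℏG²) = 4.632e113 Pa.
2.80e3 × 4.632e113 Pa = 1.297e117 Pa

1.297e117 Pa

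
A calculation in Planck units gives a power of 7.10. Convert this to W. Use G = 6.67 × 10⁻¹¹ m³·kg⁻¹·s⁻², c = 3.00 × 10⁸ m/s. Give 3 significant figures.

One Planck power: P_P = c⁵/G = 3.64 × 10⁵² W.
7.10 × 3.64 × 10⁵² W = 2.59 × 10⁵³ W

2.59 × 10⁵³ W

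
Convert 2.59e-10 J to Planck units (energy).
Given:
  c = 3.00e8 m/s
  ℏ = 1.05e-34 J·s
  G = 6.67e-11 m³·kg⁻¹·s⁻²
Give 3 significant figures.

1.32e-19

Planck energy: E_P = √(ℏc⁵/G) = 1.96e9 J.
2.59e-10 / 1.96e9 = 1.32e-19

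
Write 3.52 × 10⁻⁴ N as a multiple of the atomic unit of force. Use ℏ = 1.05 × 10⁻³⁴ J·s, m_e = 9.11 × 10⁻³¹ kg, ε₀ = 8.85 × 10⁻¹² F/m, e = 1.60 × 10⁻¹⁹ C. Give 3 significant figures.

atomic unit of force: F_au = E_h/a₀ = m_e²e⁶/((4πε₀)³ℏ⁴) = 8.33 × 10⁻⁸ N.
3.52 × 10⁻⁴ / 8.33 × 10⁻⁸ = 4.23 × 10³

4.23 × 10³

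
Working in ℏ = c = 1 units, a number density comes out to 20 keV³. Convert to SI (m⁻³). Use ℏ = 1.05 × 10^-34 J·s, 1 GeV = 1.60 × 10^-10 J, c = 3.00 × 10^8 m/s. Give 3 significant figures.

Number density is [L]⁻³ = [E]³/(ℏc)³.
1 GeV³ → 1/(ℏc)³ × (1 GeV in J)³ = 1.31 × 10^47 m⁻³.
Convert the energy scale: 20 keV³ = 2.00 × 10^-17 GeV³.
Result: 2.00 × 10^-17 × 1.31 × 10^47 = 2.62 × 10^30 m⁻³.

2.62 × 10^30 m⁻³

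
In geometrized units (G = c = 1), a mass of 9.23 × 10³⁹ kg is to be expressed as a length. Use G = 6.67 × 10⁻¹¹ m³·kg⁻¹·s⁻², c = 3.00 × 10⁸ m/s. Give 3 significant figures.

6.84 × 10¹² m

In G = c = 1 units mass has dimensions of length; the conversion factor is G/c².
9.23 × 10³⁹ kg × (G/c²) = 6.84 × 10¹² m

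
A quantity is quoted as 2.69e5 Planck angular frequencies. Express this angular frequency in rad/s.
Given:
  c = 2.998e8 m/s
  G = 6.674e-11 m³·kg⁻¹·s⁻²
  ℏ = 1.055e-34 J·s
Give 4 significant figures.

4.989e48 rad/s

One Planck angular frequency: ω_P = √(c⁵/(ℏG)) = 1.855e43 rad/s.
2.69e5 × 1.855e43 rad/s = 4.989e48 rad/s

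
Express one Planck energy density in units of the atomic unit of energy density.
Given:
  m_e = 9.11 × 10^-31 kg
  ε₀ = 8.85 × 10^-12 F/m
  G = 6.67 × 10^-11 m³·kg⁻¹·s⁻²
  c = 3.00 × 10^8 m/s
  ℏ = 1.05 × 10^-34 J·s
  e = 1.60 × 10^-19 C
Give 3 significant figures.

Planck energy density: u_P = c⁷/(ℏG²) = 4.68 × 10^113 J/m³
atomic unit of energy density: u_au = E_h/a₀³ = m_e⁴e¹⁰/((4πε₀)⁵ℏ⁸) = 3.01 × 10^13 J/m³
ratio = 4.68 × 10^113 / 3.01 × 10^13 = 1.55 × 10^100

1.55 × 10^100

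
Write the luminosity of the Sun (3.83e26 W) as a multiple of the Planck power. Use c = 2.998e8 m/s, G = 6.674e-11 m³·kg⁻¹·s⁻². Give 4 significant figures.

Planck power: P_P = c⁵/G = 3.629e52 W.
3.83e26 / 3.629e52 = 1.055e-26

1.055e-26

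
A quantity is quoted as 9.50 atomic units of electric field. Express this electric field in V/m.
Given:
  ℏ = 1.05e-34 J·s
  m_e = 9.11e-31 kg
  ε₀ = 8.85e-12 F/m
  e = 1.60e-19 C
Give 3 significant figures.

One atomic unit of electric field: E_au = E_h/(e a₀) = m_e²e⁵/((4πε₀)³ℏ⁴) = 5.20e11 V/m.
9.50 × 5.20e11 V/m = 4.94e12 V/m

4.94e12 V/m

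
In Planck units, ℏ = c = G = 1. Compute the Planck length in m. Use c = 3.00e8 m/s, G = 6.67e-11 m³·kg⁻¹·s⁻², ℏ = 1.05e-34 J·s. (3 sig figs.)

1.61e-35 m

From ℏ = c = G = 1 the length scale is ℓ_P = √(ℏG/c³).
  = √(2.59e-70)
  = 1.61e-35 m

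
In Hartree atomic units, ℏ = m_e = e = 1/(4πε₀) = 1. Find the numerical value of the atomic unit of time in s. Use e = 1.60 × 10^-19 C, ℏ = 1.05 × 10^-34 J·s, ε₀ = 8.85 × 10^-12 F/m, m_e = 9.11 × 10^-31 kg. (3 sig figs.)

From ℏ = m_e = e = 1/(4πε₀) = 1 the time scale is τ_au = (4πε₀)²ℏ³/(m_e e⁴).
E_h = 4.38 × 10^-18 J
ℏ/E_h = 2.40 × 10^-17 s

2.40 × 10^-17 s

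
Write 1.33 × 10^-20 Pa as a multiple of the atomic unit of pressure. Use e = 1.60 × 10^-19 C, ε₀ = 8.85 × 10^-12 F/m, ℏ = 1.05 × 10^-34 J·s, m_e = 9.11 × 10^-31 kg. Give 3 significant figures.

4.41 × 10^-34

atomic unit of pressure: P_au = E_h/a₀³ = m_e⁴e¹⁰/((4πε₀)⁵ℏ⁸) = 3.01 × 10^13 Pa.
1.33 × 10^-20 / 3.01 × 10^13 = 4.41 × 10^-34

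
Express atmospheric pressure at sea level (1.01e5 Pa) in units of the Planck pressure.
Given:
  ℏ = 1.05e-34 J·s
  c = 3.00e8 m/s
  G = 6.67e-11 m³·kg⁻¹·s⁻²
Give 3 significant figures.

2.16e-109

Planck pressure: p_P = c⁷/(ℏG²) = 4.68e113 Pa.
1.01e5 / 4.68e113 = 2.16e-109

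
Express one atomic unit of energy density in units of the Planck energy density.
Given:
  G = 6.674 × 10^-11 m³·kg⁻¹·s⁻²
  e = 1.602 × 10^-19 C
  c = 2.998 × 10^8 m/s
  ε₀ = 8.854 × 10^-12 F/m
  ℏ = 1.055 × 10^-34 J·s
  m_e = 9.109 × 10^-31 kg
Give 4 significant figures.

atomic unit of energy density: u_au = E_h/a₀³ = m_e⁴e¹⁰/((4πε₀)⁵ℏ⁸) = 2.929 × 10^13 J/m³
Planck energy density: u_P = c⁷/(ℏG²) = 4.632 × 10^113 J/m³
ratio = 2.929 × 10^13 / 4.632 × 10^113 = 6.323 × 10^-101

6.323 × 10^-101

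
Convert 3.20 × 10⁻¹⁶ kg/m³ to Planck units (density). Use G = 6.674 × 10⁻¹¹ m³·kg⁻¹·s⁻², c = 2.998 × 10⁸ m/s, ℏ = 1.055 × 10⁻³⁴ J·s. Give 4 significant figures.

6.209 × 10⁻¹¹³

Planck density: ρ_P = c⁵/(ℏG²) = 5.154 × 10⁹⁶ kg/m³.
3.20 × 10⁻¹⁶ / 5.154 × 10⁹⁶ = 6.209 × 10⁻¹¹³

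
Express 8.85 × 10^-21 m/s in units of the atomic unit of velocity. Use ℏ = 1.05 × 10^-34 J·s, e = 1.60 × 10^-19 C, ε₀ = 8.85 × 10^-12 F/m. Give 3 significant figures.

4.04 × 10^-27

atomic unit of velocity: v_au = e²/(4πε₀ℏ) = 2.19 × 10^6 m/s.
8.85 × 10^-21 / 2.19 × 10^6 = 4.04 × 10^-27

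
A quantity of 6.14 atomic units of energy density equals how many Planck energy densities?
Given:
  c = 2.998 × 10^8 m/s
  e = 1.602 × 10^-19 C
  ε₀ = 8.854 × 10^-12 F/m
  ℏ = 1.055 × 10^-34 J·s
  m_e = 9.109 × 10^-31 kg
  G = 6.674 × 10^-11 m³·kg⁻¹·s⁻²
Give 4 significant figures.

3.883 × 10^-100

atomic unit of energy density: u_au = E_h/a₀³ = m_e⁴e¹⁰/((4πε₀)⁵ℏ⁸) = 2.929 × 10^13 J/m³
Planck energy density: u_P = c⁷/(ℏG²) = 4.632 × 10^113 J/m³
6.14 × 2.929 × 10^13 / 4.632 × 10^113 = 3.883 × 10^-100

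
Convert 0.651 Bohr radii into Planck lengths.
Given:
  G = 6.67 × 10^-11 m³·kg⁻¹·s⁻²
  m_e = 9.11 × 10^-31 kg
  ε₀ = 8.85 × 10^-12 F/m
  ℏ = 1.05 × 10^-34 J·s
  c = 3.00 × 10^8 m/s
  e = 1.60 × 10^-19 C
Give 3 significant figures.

Bohr radius: a₀ = 4πε₀ℏ²/(m_e e²) = 5.26 × 10^-11 m
Planck length: ℓ_P = √(ℏG/c³) = 1.61 × 10^-35 m
0.651 × 5.26 × 10^-11 / 1.61 × 10^-35 = 2.13 × 10^24

2.13 × 10^24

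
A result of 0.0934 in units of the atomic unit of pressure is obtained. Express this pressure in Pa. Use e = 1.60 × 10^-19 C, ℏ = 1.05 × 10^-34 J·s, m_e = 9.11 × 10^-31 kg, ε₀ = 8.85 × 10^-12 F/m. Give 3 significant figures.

2.81 × 10^12 Pa

One atomic unit of pressure: P_au = E_h/a₀³ = m_e⁴e¹⁰/((4πε₀)⁵ℏ⁸) = 3.01 × 10^13 Pa.
0.0934 × 3.01 × 10^13 Pa = 2.81 × 10^12 Pa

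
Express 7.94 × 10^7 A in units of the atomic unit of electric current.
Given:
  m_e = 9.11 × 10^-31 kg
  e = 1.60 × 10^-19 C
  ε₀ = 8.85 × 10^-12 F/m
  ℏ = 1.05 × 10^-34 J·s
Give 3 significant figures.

atomic unit of electric current: I_au = e E_h/ℏ = m_e e⁵/((4πε₀)²ℏ³) = 6.67 × 10^-3 A.
7.94 × 10^7 / 6.67 × 10^-3 = 1.19 × 10^10

1.19 × 10^10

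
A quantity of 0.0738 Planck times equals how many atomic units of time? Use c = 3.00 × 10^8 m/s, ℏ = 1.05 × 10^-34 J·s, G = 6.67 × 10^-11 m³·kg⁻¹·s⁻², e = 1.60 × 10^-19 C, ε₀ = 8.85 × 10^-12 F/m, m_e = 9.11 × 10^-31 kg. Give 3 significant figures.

1.65 × 10^-28

Planck time: t_P = √(ℏG/c⁵) = 5.37 × 10^-44 s
atomic unit of time: τ_au = (4πε₀)²ℏ³/(m_e e⁴) = 2.40 × 10^-17 s
0.0738 × 5.37 × 10^-44 / 2.40 × 10^-17 = 1.65 × 10^-28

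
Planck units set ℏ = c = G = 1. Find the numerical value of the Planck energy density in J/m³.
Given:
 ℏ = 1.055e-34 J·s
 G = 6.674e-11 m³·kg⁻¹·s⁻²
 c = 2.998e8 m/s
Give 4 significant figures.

4.632e113 J/m³

Dimensional analysis gives u_P = c⁷/(ℏG²).
  = 2.177e59 / 4.699e-55
  = 4.632e113 J/m³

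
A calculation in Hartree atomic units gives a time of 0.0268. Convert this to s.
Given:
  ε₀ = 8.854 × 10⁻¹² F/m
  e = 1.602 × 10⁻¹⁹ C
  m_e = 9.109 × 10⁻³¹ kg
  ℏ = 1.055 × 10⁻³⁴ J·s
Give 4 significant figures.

6.493 × 10⁻¹⁹ s

One atomic unit of time: τ_au = (4πε₀)²ℏ³/(m_e e⁴) = 2.423 × 10⁻¹⁷ s.
0.0268 × 2.423 × 10⁻¹⁷ s = 6.493 × 10⁻¹⁹ s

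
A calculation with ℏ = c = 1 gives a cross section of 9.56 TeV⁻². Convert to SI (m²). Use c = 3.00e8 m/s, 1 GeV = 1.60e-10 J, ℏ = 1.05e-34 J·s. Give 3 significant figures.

Area is [L]² = [E]⁻²·(ℏc)²; restore (ℏc)².
1 GeV⁻² → (ℏc)² × (1 GeV in J)⁻² = 3.88e-32 m².
Convert the energy scale: 9.56 TeV⁻² = 9.56e-6 GeV⁻².
Result: 9.56e-6 × 3.88e-32 = 3.71e-37 m².

3.71e-37 m²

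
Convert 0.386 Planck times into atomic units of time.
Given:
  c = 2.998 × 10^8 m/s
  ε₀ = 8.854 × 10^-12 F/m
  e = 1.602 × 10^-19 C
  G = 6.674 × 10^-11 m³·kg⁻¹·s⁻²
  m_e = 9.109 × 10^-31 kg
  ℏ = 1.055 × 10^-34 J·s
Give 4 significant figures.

8.590 × 10^-28

Planck time: t_P = √(ℏG/c⁵) = 5.392 × 10^-44 s
atomic unit of time: τ_au = (4πε₀)²ℏ³/(m_e e⁴) = 2.423 × 10^-17 s
0.386 × 5.392 × 10^-44 / 2.423 × 10^-17 = 8.590 × 10^-28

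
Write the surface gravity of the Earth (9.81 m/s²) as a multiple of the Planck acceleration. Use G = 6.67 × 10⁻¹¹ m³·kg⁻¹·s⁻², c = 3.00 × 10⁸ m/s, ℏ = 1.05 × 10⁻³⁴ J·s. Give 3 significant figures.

Planck acceleration: a_P = √(c⁷/(ℏG)) = 5.59 × 10⁵¹ m/s².
9.81 / 5.59 × 10⁵¹ = 1.76 × 10⁻⁵¹

1.76 × 10⁻⁵¹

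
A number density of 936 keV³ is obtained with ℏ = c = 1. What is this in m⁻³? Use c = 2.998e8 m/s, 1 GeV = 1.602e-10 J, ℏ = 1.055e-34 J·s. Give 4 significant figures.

Number density is [L]⁻³ = [E]³/(ℏc)³.
1 GeV³ → 1/(ℏc)³ × (1 GeV in J)³ = 1.299e47 m⁻³.
Convert the energy scale: 936 keV³ = 9.36e-16 GeV³.
Result: 9.36e-16 × 1.299e47 = 1.216e32 m⁻³.

1.216e32 m⁻³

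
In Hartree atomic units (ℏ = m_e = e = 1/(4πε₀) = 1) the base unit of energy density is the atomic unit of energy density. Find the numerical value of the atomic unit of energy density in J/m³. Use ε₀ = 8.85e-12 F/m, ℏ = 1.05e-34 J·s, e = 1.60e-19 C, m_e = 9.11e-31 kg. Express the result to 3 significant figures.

u_au = E_h/a₀³ = m_e⁴e¹⁰/((4πε₀)⁵ℏ⁸)
E_h = 4.38e-18 J
a₀ = 5.26e-11 m
E_h/a₀³ = 3.01e13 J/m³

3.01e13 J/m³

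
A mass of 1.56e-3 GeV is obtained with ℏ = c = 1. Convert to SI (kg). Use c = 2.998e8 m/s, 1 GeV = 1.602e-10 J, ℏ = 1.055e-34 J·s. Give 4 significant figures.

2.781e-30 kg

Mass is [E]/c²; divide by c².
1 GeV → 1/c² × (1 GeV in J) = 1.782e-27 kg.
Result: 1.56e-3 × 1.782e-27 = 2.781e-30 kg.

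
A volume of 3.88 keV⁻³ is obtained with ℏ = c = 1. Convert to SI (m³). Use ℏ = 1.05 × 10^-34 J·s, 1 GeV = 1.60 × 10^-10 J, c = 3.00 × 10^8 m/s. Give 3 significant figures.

Volume is [L]³ = [E]⁻³·(ℏc)³.
1 GeV⁻³ → (ℏc)³ × (1 GeV in J)⁻³ = 7.63 × 10^-48 m³.
Convert the energy scale: 3.88 keV⁻³ = 3.88 × 10^18 GeV⁻³.
Result: 3.88 × 10^18 × 7.63 × 10^-48 = 2.96 × 10^-29 m³.

2.96 × 10^-29 m³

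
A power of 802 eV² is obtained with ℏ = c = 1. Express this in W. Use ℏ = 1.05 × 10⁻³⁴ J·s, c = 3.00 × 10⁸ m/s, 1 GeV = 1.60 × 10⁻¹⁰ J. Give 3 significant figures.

0.196 W

Power is [E]/[T] = [E]²/ℏ.
1 GeV² → 1/ℏ × (1 GeV in J)² = 2.44 × 10¹⁴ W.
Convert the energy scale: 802 eV² = 8.02 × 10⁻¹⁶ GeV².
Result: 8.02 × 10⁻¹⁶ × 2.44 × 10¹⁴ = 0.196 W.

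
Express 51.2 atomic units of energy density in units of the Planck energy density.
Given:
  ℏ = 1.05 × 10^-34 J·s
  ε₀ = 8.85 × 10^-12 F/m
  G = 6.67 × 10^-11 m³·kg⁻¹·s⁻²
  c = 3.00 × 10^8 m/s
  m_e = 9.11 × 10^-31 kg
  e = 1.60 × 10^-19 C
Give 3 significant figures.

3.29 × 10^-99

atomic unit of energy density: u_au = E_h/a₀³ = m_e⁴e¹⁰/((4πε₀)⁵ℏ⁸) = 3.01 × 10^13 J/m³
Planck energy density: u_P = c⁷/(ℏG²) = 4.68 × 10^113 J/m³
51.2 × 3.01 × 10^13 / 4.68 × 10^113 = 3.29 × 10^-99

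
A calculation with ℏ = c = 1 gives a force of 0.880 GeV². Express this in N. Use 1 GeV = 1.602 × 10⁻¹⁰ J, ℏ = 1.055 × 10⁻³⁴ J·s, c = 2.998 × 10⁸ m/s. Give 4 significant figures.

7.140 × 10⁵ N

Force is [E]/[L] = [E]²/(ℏc); restore (ℏc)⁻¹.
1 GeV² → 1/(ℏc) × (1 GeV in J)² = 8.114 × 10⁵ N.
Result: 0.880 × 8.114 × 10⁵ = 7.140 × 10⁵ N.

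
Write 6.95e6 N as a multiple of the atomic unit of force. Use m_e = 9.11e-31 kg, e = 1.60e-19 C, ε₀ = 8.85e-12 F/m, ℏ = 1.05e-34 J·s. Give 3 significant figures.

8.35e13

atomic unit of force: F_au = E_h/a₀ = m_e²e⁶/((4πε₀)³ℏ⁴) = 8.33e-8 N.
6.95e6 / 8.33e-8 = 8.35e13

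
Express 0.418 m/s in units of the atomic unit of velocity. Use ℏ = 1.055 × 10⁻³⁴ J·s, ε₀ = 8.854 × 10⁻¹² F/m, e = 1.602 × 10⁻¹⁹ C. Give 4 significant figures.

1.912 × 10⁻⁷

atomic unit of velocity: v_au = e²/(4πε₀ℏ) = 2.186 × 10⁶ m/s.
0.418 / 2.186 × 10⁶ = 1.912 × 10⁻⁷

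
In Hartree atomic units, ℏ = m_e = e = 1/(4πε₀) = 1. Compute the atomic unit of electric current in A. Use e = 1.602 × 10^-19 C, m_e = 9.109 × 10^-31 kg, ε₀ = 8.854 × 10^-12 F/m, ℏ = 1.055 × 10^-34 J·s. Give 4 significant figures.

6.612 × 10^-3 A

Dimensional analysis gives I_au = e E_h/ℏ = m_e e⁵/((4πε₀)²ℏ³).
E_h = 4.354 × 10^-18 J
e·E_h/ℏ = 6.612 × 10^-3 A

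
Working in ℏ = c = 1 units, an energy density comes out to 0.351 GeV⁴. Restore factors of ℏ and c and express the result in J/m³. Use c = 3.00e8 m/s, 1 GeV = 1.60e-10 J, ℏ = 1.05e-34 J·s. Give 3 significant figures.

[E]/[L]³ = [E]⁴/(ℏc)³; restore (ℏc)⁻³.
1 GeV⁴ → 1/(ℏc)³ × (1 GeV in J)⁴ = 2.10e37 J/m³.
Result: 0.351 × 2.10e37 = 7.36e36 J/m³.

7.36e36 J/m³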